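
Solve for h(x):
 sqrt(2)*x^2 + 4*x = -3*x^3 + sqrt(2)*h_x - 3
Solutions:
 h(x) = C1 + 3*sqrt(2)*x^4/8 + x^3/3 + sqrt(2)*x^2 + 3*sqrt(2)*x/2


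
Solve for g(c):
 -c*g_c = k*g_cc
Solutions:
 g(c) = C1 + C2*sqrt(k)*erf(sqrt(2)*c*sqrt(1/k)/2)


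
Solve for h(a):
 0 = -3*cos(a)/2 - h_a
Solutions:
 h(a) = C1 - 3*sin(a)/2


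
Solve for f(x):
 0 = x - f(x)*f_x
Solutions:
 f(x) = -sqrt(C1 + x^2)
 f(x) = sqrt(C1 + x^2)


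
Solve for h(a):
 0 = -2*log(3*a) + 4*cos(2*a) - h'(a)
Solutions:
 h(a) = C1 - 2*a*log(a) - 2*a*log(3) + 2*a + 2*sin(2*a)


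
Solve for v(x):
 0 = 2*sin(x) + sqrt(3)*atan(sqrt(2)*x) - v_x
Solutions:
 v(x) = C1 + sqrt(3)*(x*atan(sqrt(2)*x) - sqrt(2)*log(2*x^2 + 1)/4) - 2*cos(x)


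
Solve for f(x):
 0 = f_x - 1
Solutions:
 f(x) = C1 + x


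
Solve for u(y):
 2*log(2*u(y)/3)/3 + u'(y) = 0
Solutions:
 3*Integral(1/(log(_y) - log(3) + log(2)), (_y, u(y)))/2 = C1 - y


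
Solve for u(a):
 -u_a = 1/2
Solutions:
 u(a) = C1 - a/2


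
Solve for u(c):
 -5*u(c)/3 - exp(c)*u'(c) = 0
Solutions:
 u(c) = C1*exp(5*exp(-c)/3)


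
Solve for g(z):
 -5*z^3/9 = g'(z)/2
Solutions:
 g(z) = C1 - 5*z^4/18


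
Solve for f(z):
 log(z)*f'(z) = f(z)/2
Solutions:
 f(z) = C1*exp(li(z)/2)


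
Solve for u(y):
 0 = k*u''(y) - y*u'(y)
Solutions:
 u(y) = C1 + C2*erf(sqrt(2)*y*sqrt(-1/k)/2)/sqrt(-1/k)


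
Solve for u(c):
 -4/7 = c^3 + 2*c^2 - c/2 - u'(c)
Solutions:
 u(c) = C1 + c^4/4 + 2*c^3/3 - c^2/4 + 4*c/7


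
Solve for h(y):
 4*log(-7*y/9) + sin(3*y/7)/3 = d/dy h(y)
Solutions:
 h(y) = C1 + 4*y*log(-y) - 8*y*log(3) - 4*y + 4*y*log(7) - 7*cos(3*y/7)/9


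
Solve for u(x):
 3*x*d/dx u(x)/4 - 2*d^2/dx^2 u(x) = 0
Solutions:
 u(x) = C1 + C2*erfi(sqrt(3)*x/4)


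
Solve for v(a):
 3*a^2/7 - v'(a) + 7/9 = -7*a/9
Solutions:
 v(a) = C1 + a^3/7 + 7*a^2/18 + 7*a/9


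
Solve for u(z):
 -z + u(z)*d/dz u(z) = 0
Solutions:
 u(z) = -sqrt(C1 + z^2)
 u(z) = sqrt(C1 + z^2)


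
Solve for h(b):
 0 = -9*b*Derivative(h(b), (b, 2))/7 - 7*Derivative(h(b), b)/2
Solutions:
 h(b) = C1 + C2/b^(31/18)


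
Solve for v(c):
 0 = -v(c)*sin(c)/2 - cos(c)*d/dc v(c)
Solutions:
 v(c) = C1*sqrt(cos(c))


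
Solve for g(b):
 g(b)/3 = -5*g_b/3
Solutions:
 g(b) = C1*exp(-b/5)


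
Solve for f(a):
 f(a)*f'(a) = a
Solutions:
 f(a) = -sqrt(C1 + a^2)
 f(a) = sqrt(C1 + a^2)


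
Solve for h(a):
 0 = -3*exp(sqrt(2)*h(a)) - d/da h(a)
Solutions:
 h(a) = sqrt(2)*(2*log(1/(C1 + 3*a)) - log(2))/4


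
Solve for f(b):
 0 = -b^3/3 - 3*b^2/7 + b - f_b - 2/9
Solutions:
 f(b) = C1 - b^4/12 - b^3/7 + b^2/2 - 2*b/9


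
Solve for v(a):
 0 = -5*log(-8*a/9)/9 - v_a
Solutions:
 v(a) = C1 - 5*a*log(-a)/9 + 5*a*(-3*log(2) + 1 + 2*log(3))/9


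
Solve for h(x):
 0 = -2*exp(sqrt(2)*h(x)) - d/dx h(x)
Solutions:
 h(x) = sqrt(2)*(2*log(1/(C1 + 2*x)) - log(2))/4


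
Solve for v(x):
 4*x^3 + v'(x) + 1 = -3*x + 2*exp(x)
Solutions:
 v(x) = C1 - x^4 - 3*x^2/2 - x + 2*exp(x)


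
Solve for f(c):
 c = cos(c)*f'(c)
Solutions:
 f(c) = C1 + Integral(c/cos(c), c)


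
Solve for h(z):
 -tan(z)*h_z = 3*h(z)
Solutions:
 h(z) = C1/sin(z)^3


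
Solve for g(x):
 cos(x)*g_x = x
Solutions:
 g(x) = C1 + Integral(x/cos(x), x)


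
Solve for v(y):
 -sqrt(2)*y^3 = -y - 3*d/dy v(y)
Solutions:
 v(y) = C1 + sqrt(2)*y^4/12 - y^2/6


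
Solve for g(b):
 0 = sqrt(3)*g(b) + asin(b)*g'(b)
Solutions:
 g(b) = C1*exp(-sqrt(3)*Integral(1/asin(b), b))


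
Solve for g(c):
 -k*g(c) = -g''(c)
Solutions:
 g(c) = C1*exp(-c*sqrt(k)) + C2*exp(c*sqrt(k))


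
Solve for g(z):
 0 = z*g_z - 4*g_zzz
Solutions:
 g(z) = C1 + Integral(C2*airyai(2^(1/3)*z/2) + C3*airybi(2^(1/3)*z/2), z)


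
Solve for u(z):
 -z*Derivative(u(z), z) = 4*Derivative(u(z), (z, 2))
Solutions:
 u(z) = C1 + C2*erf(sqrt(2)*z/4)


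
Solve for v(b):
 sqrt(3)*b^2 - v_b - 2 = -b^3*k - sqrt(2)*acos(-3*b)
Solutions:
 v(b) = C1 + b^4*k/4 + sqrt(3)*b^3/3 - 2*b + sqrt(2)*(b*acos(-3*b) + sqrt(1 - 9*b^2)/3)


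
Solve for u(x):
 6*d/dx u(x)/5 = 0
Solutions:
 u(x) = C1


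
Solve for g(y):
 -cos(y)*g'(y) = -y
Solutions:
 g(y) = C1 + Integral(y/cos(y), y)


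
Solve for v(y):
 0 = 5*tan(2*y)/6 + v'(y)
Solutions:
 v(y) = C1 + 5*log(cos(2*y))/12


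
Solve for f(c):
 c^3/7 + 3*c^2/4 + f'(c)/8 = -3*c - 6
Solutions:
 f(c) = C1 - 2*c^4/7 - 2*c^3 - 12*c^2 - 48*c


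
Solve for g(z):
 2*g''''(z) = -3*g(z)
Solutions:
 g(z) = (C1*sin(6^(1/4)*z/2) + C2*cos(6^(1/4)*z/2))*exp(-6^(1/4)*z/2) + (C3*sin(6^(1/4)*z/2) + C4*cos(6^(1/4)*z/2))*exp(6^(1/4)*z/2)


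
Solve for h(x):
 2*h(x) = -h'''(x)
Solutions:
 h(x) = C3*exp(-2^(1/3)*x) + (C1*sin(2^(1/3)*sqrt(3)*x/2) + C2*cos(2^(1/3)*sqrt(3)*x/2))*exp(2^(1/3)*x/2)


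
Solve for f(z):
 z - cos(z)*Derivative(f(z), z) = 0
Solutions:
 f(z) = C1 + Integral(z/cos(z), z)


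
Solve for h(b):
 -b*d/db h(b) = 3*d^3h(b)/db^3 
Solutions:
 h(b) = C1 + Integral(C2*airyai(-3^(2/3)*b/3) + C3*airybi(-3^(2/3)*b/3), b)


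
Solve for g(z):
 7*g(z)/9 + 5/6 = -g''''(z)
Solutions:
 g(z) = (C1*sin(sqrt(6)*7^(1/4)*z/6) + C2*cos(sqrt(6)*7^(1/4)*z/6))*exp(-sqrt(6)*7^(1/4)*z/6) + (C3*sin(sqrt(6)*7^(1/4)*z/6) + C4*cos(sqrt(6)*7^(1/4)*z/6))*exp(sqrt(6)*7^(1/4)*z/6) - 15/14


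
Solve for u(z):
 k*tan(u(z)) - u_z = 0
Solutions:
 u(z) = pi - asin(C1*exp(k*z))
 u(z) = asin(C1*exp(k*z))


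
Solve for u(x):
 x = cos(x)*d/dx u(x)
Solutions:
 u(x) = C1 + Integral(x/cos(x), x)


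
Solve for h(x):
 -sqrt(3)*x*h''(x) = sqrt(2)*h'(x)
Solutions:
 h(x) = C1 + C2*x^(1 - sqrt(6)/3)


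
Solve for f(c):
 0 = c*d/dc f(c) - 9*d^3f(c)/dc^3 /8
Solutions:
 f(c) = C1 + Integral(C2*airyai(2*3^(1/3)*c/3) + C3*airybi(2*3^(1/3)*c/3), c)


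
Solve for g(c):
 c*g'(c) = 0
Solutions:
 g(c) = C1


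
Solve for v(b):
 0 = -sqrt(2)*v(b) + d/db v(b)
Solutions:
 v(b) = C1*exp(sqrt(2)*b)


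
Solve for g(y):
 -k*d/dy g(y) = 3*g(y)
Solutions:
 g(y) = C1*exp(-3*y/k)


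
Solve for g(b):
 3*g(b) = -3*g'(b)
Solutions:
 g(b) = C1*exp(-b)


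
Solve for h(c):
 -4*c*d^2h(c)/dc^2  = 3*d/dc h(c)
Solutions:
 h(c) = C1 + C2*c^(1/4)


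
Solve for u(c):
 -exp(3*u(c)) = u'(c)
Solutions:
 u(c) = log((-3^(2/3) - 3*3^(1/6)*I)*(1/(C1 + c))^(1/3)/6)
 u(c) = log((-3^(2/3) + 3*3^(1/6)*I)*(1/(C1 + c))^(1/3)/6)
 u(c) = log(1/(C1 + 3*c))/3


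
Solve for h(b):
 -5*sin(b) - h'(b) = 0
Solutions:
 h(b) = C1 + 5*cos(b)


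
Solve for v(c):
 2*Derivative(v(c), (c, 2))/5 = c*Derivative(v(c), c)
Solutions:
 v(c) = C1 + C2*erfi(sqrt(5)*c/2)


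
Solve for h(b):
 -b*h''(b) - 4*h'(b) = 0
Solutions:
 h(b) = C1 + C2/b^3


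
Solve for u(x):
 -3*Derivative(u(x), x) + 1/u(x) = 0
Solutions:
 u(x) = -sqrt(C1 + 6*x)/3
 u(x) = sqrt(C1 + 6*x)/3


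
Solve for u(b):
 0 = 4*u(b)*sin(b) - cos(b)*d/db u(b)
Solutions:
 u(b) = C1/cos(b)^4


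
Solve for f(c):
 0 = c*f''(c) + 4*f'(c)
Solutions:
 f(c) = C1 + C2/c^3


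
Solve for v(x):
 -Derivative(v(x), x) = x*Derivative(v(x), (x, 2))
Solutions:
 v(x) = C1 + C2*log(x)


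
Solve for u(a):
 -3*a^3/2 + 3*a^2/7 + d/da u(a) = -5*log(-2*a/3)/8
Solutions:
 u(a) = C1 + 3*a^4/8 - a^3/7 - 5*a*log(-a)/8 + 5*a*(-log(2) + 1 + log(3))/8


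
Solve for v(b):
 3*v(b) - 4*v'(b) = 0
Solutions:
 v(b) = C1*exp(3*b/4)


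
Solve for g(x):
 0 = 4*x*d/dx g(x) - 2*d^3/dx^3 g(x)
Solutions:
 g(x) = C1 + Integral(C2*airyai(2^(1/3)*x) + C3*airybi(2^(1/3)*x), x)


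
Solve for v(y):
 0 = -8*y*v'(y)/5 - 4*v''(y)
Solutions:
 v(y) = C1 + C2*erf(sqrt(5)*y/5)


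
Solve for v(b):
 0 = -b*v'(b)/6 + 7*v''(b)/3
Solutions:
 v(b) = C1 + C2*erfi(sqrt(7)*b/14)


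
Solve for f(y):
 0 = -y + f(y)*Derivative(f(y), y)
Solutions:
 f(y) = -sqrt(C1 + y^2)
 f(y) = sqrt(C1 + y^2)


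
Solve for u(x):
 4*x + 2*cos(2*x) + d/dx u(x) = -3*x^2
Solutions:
 u(x) = C1 - x^3 - 2*x^2 - sin(2*x)


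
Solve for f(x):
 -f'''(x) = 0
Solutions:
 f(x) = C1 + C2*x + C3*x^2


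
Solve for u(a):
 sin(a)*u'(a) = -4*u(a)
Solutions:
 u(a) = C1*(cos(a)^2 + 2*cos(a) + 1)/(cos(a)^2 - 2*cos(a) + 1)


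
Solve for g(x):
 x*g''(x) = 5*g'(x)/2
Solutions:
 g(x) = C1 + C2*x^(7/2)


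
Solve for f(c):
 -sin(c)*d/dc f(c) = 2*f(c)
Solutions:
 f(c) = C1*(cos(c) + 1)/(cos(c) - 1)


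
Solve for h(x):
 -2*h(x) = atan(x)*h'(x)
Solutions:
 h(x) = C1*exp(-2*Integral(1/atan(x), x))


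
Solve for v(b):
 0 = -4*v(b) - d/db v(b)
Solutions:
 v(b) = C1*exp(-4*b)


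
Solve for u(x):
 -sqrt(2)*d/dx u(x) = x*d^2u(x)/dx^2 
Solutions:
 u(x) = C1 + C2*x^(1 - sqrt(2))


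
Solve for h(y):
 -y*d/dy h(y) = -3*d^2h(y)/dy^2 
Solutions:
 h(y) = C1 + C2*erfi(sqrt(6)*y/6)


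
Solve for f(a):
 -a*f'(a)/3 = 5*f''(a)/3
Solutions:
 f(a) = C1 + C2*erf(sqrt(10)*a/10)


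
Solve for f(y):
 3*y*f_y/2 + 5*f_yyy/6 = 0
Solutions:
 f(y) = C1 + Integral(C2*airyai(-15^(2/3)*y/5) + C3*airybi(-15^(2/3)*y/5), y)


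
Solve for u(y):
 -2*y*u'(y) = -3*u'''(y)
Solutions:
 u(y) = C1 + Integral(C2*airyai(2^(1/3)*3^(2/3)*y/3) + C3*airybi(2^(1/3)*3^(2/3)*y/3), y)


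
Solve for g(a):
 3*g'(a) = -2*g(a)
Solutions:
 g(a) = C1*exp(-2*a/3)


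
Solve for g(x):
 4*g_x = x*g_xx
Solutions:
 g(x) = C1 + C2*x^5


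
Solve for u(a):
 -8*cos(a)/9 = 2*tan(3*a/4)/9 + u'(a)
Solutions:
 u(a) = C1 + 8*log(cos(3*a/4))/27 - 8*sin(a)/9


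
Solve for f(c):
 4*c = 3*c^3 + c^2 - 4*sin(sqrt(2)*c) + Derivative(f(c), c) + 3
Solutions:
 f(c) = C1 - 3*c^4/4 - c^3/3 + 2*c^2 - 3*c - 2*sqrt(2)*cos(sqrt(2)*c)


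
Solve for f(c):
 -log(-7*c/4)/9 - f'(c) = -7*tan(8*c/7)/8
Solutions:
 f(c) = C1 - c*log(-c)/9 - c*log(7)/9 + c/9 + 2*c*log(2)/9 - 49*log(cos(8*c/7))/64


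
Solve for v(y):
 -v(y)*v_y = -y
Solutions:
 v(y) = -sqrt(C1 + y^2)
 v(y) = sqrt(C1 + y^2)


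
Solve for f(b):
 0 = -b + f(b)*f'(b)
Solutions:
 f(b) = -sqrt(C1 + b^2)
 f(b) = sqrt(C1 + b^2)


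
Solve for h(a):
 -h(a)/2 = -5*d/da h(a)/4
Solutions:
 h(a) = C1*exp(2*a/5)


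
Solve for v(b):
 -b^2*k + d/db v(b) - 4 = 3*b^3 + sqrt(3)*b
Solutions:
 v(b) = C1 + 3*b^4/4 + b^3*k/3 + sqrt(3)*b^2/2 + 4*b


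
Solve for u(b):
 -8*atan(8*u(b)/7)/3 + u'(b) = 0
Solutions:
 Integral(1/atan(8*_y/7), (_y, u(b))) = C1 + 8*b/3


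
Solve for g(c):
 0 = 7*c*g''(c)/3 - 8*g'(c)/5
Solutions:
 g(c) = C1 + C2*c^(59/35)


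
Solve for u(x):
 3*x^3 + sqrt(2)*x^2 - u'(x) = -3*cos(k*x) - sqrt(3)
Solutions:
 u(x) = C1 + 3*x^4/4 + sqrt(2)*x^3/3 + sqrt(3)*x + 3*sin(k*x)/k


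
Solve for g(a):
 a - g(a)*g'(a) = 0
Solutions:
 g(a) = -sqrt(C1 + a^2)
 g(a) = sqrt(C1 + a^2)


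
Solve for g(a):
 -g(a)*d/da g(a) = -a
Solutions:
 g(a) = -sqrt(C1 + a^2)
 g(a) = sqrt(C1 + a^2)


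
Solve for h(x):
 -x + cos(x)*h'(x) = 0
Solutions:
 h(x) = C1 + Integral(x/cos(x), x)


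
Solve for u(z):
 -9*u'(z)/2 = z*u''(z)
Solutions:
 u(z) = C1 + C2/z^(7/2)


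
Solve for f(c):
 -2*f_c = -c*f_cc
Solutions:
 f(c) = C1 + C2*c^3


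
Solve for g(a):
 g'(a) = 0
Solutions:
 g(a) = C1


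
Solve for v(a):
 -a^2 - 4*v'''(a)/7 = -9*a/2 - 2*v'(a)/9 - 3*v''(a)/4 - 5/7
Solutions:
 v(a) = C1 + C2*exp(a*(63 - sqrt(7553))/96) + C3*exp(a*(63 + sqrt(7553))/96) + 3*a^3/2 - 405*a^2/16 + 85473*a/448


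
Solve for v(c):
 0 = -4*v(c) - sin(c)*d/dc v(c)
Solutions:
 v(c) = C1*(cos(c)^2 + 2*cos(c) + 1)/(cos(c)^2 - 2*cos(c) + 1)


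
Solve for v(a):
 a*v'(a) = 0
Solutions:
 v(a) = C1


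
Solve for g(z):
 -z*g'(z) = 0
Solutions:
 g(z) = C1


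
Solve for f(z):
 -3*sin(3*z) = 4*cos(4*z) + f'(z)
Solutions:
 f(z) = C1 - sin(4*z) + cos(3*z)


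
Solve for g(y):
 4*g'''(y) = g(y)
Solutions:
 g(y) = C3*exp(2^(1/3)*y/2) + (C1*sin(2^(1/3)*sqrt(3)*y/4) + C2*cos(2^(1/3)*sqrt(3)*y/4))*exp(-2^(1/3)*y/4)


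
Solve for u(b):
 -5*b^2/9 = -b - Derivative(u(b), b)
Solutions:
 u(b) = C1 + 5*b^3/27 - b^2/2


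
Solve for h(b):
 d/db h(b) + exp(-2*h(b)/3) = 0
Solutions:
 h(b) = 3*log(-sqrt(C1 - b)) - 3*log(3) + 3*log(6)/2
 h(b) = 3*log(C1 - b)/2 - 3*log(3) + 3*log(6)/2


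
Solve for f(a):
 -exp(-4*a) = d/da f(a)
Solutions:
 f(a) = C1 + exp(-4*a)/4


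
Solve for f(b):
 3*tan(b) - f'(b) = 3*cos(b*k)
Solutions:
 f(b) = C1 - 3*Piecewise((sin(b*k)/k, Ne(k, 0)), (b, True)) - 3*log(cos(b))


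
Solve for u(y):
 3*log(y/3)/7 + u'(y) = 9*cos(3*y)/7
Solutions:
 u(y) = C1 - 3*y*log(y)/7 + 3*y/7 + 3*y*log(3)/7 + 3*sin(3*y)/7


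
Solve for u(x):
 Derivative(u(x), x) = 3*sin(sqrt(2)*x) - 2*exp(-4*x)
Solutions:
 u(x) = C1 - 3*sqrt(2)*cos(sqrt(2)*x)/2 + exp(-4*x)/2


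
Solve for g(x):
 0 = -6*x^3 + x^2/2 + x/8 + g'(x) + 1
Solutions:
 g(x) = C1 + 3*x^4/2 - x^3/6 - x^2/16 - x


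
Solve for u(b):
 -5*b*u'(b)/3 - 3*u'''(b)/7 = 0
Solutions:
 u(b) = C1 + Integral(C2*airyai(-105^(1/3)*b/3) + C3*airybi(-105^(1/3)*b/3), b)


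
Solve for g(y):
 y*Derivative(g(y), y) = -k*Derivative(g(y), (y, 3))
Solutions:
 g(y) = C1 + Integral(C2*airyai(y*(-1/k)^(1/3)) + C3*airybi(y*(-1/k)^(1/3)), y)


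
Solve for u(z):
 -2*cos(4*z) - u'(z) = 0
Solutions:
 u(z) = C1 - sin(4*z)/2


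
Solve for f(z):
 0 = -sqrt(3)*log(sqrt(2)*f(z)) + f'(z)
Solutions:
 -2*sqrt(3)*Integral(1/(2*log(_y) + log(2)), (_y, f(z)))/3 = C1 - z


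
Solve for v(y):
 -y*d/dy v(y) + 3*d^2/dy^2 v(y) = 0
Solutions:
 v(y) = C1 + C2*erfi(sqrt(6)*y/6)


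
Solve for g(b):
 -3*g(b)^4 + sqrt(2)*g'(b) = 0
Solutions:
 g(b) = 2^(1/3)*(-1/(C1 + 9*sqrt(2)*b))^(1/3)
 g(b) = 2^(1/3)*(-1/(C1 + 3*sqrt(2)*b))^(1/3)*(-3^(2/3) - 3*3^(1/6)*I)/6
 g(b) = 2^(1/3)*(-1/(C1 + 3*sqrt(2)*b))^(1/3)*(-3^(2/3) + 3*3^(1/6)*I)/6


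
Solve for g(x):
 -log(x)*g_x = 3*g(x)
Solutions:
 g(x) = C1*exp(-3*li(x))


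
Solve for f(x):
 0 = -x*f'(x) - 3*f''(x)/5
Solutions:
 f(x) = C1 + C2*erf(sqrt(30)*x/6)


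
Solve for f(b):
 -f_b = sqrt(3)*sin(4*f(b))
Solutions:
 f(b) = -acos((-C1 - exp(8*sqrt(3)*b))/(C1 - exp(8*sqrt(3)*b)))/4 + pi/2
 f(b) = acos((-C1 - exp(8*sqrt(3)*b))/(C1 - exp(8*sqrt(3)*b)))/4


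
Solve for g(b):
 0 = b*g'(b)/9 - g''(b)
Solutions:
 g(b) = C1 + C2*erfi(sqrt(2)*b/6)


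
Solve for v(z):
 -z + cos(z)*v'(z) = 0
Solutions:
 v(z) = C1 + Integral(z/cos(z), z)


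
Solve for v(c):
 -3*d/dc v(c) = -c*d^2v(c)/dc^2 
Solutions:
 v(c) = C1 + C2*c^4


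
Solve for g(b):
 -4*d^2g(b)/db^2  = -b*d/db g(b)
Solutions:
 g(b) = C1 + C2*erfi(sqrt(2)*b/4)


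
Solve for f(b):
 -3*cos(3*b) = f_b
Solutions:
 f(b) = C1 - sin(3*b)


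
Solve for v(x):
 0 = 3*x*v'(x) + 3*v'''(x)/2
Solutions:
 v(x) = C1 + Integral(C2*airyai(-2^(1/3)*x) + C3*airybi(-2^(1/3)*x), x)


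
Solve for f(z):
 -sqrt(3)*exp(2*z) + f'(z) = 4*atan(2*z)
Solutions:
 f(z) = C1 + 4*z*atan(2*z) + sqrt(3)*exp(2*z)/2 - log(4*z^2 + 1)


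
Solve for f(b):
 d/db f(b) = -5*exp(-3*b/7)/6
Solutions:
 f(b) = C1 + 35*exp(-3*b/7)/18


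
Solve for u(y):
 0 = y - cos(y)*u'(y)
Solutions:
 u(y) = C1 + Integral(y/cos(y), y)


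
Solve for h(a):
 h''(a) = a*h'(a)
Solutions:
 h(a) = C1 + C2*erfi(sqrt(2)*a/2)


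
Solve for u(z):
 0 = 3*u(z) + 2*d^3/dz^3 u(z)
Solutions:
 u(z) = C3*exp(-2^(2/3)*3^(1/3)*z/2) + (C1*sin(2^(2/3)*3^(5/6)*z/4) + C2*cos(2^(2/3)*3^(5/6)*z/4))*exp(2^(2/3)*3^(1/3)*z/4)


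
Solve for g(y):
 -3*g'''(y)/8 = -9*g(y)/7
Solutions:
 g(y) = C3*exp(2*3^(1/3)*7^(2/3)*y/7) + (C1*sin(3^(5/6)*7^(2/3)*y/7) + C2*cos(3^(5/6)*7^(2/3)*y/7))*exp(-3^(1/3)*7^(2/3)*y/7)


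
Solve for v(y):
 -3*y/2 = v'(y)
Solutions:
 v(y) = C1 - 3*y^2/4


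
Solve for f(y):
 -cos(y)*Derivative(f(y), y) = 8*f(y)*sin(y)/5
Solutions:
 f(y) = C1*cos(y)^(8/5)


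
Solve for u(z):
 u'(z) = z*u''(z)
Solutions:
 u(z) = C1 + C2*z^2


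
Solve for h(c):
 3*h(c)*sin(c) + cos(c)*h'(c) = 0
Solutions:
 h(c) = C1*cos(c)^3


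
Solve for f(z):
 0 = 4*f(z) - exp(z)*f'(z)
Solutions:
 f(z) = C1*exp(-4*exp(-z))


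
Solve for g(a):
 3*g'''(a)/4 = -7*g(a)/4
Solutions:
 g(a) = C3*exp(-3^(2/3)*7^(1/3)*a/3) + (C1*sin(3^(1/6)*7^(1/3)*a/2) + C2*cos(3^(1/6)*7^(1/3)*a/2))*exp(3^(2/3)*7^(1/3)*a/6)


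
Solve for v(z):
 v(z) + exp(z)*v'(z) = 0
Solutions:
 v(z) = C1*exp(exp(-z))


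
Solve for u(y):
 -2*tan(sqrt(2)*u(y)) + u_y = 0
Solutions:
 u(y) = sqrt(2)*(pi - asin(C1*exp(2*sqrt(2)*y)))/2
 u(y) = sqrt(2)*asin(C1*exp(2*sqrt(2)*y))/2


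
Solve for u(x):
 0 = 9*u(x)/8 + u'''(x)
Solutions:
 u(x) = C3*exp(-3^(2/3)*x/2) + (C1*sin(3*3^(1/6)*x/4) + C2*cos(3*3^(1/6)*x/4))*exp(3^(2/3)*x/4)


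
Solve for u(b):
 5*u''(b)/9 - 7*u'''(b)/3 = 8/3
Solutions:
 u(b) = C1 + C2*b + C3*exp(5*b/21) + 12*b^2/5


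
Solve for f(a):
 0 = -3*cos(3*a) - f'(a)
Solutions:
 f(a) = C1 - sin(3*a)


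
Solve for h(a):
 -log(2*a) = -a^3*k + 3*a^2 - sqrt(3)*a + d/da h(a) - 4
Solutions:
 h(a) = C1 + a^4*k/4 - a^3 + sqrt(3)*a^2/2 - a*log(a) - a*log(2) + 5*a


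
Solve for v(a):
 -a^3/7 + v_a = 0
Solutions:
 v(a) = C1 + a^4/28


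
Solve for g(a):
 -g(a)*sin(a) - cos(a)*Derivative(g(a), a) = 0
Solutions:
 g(a) = C1*cos(a)


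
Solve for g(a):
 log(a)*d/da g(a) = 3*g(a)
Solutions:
 g(a) = C1*exp(3*li(a))


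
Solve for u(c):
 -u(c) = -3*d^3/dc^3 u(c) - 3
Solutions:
 u(c) = C3*exp(3^(2/3)*c/3) + (C1*sin(3^(1/6)*c/2) + C2*cos(3^(1/6)*c/2))*exp(-3^(2/3)*c/6) + 3


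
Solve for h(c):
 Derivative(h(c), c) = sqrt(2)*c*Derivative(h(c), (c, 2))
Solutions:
 h(c) = C1 + C2*c^(sqrt(2)/2 + 1)


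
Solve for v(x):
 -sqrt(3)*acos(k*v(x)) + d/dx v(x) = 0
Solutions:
 Integral(1/acos(_y*k), (_y, v(x))) = C1 + sqrt(3)*x


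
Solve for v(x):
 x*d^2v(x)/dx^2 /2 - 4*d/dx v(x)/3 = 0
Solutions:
 v(x) = C1 + C2*x^(11/3)


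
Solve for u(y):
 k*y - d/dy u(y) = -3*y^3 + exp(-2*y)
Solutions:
 u(y) = C1 + k*y^2/2 + 3*y^4/4 + exp(-2*y)/2


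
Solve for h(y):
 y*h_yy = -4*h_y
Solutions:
 h(y) = C1 + C2/y^3


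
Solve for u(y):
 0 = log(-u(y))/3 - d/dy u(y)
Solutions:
 -li(-u(y)) = C1 + y/3


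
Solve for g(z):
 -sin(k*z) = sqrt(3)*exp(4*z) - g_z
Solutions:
 g(z) = C1 + sqrt(3)*exp(4*z)/4 - cos(k*z)/k


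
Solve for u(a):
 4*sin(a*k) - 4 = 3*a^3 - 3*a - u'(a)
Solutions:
 u(a) = C1 + 3*a^4/4 - 3*a^2/2 + 4*a + 4*cos(a*k)/k


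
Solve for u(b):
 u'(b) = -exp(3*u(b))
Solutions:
 u(b) = log((-3^(2/3) - 3*3^(1/6)*I)*(1/(C1 + b))^(1/3)/6)
 u(b) = log((-3^(2/3) + 3*3^(1/6)*I)*(1/(C1 + b))^(1/3)/6)
 u(b) = log(1/(C1 + 3*b))/3


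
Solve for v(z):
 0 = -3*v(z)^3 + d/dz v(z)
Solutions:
 v(z) = -sqrt(2)*sqrt(-1/(C1 + 3*z))/2
 v(z) = sqrt(2)*sqrt(-1/(C1 + 3*z))/2


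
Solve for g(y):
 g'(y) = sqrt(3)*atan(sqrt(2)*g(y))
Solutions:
 Integral(1/atan(sqrt(2)*_y), (_y, g(y))) = C1 + sqrt(3)*y


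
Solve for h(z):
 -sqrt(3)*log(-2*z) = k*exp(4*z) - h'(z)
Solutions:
 h(z) = C1 + k*exp(4*z)/4 + sqrt(3)*z*log(-z) + sqrt(3)*z*(-1 + log(2))


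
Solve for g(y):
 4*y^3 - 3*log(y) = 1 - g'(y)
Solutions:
 g(y) = C1 - y^4 + 3*y*log(y) - 2*y


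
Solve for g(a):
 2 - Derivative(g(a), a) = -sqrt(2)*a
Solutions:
 g(a) = C1 + sqrt(2)*a^2/2 + 2*a


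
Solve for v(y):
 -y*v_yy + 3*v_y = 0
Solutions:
 v(y) = C1 + C2*y^4


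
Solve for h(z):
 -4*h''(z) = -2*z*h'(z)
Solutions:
 h(z) = C1 + C2*erfi(z/2)


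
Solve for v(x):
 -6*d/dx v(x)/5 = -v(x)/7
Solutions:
 v(x) = C1*exp(5*x/42)


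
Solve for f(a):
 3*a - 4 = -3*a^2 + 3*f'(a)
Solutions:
 f(a) = C1 + a^3/3 + a^2/2 - 4*a/3


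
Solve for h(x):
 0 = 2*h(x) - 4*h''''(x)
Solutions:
 h(x) = C1*exp(-2^(3/4)*x/2) + C2*exp(2^(3/4)*x/2) + C3*sin(2^(3/4)*x/2) + C4*cos(2^(3/4)*x/2)


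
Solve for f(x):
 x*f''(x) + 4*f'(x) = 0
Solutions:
 f(x) = C1 + C2/x^3


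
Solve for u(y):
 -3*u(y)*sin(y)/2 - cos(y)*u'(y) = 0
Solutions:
 u(y) = C1*cos(y)^(3/2)


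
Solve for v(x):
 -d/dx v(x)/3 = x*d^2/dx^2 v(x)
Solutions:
 v(x) = C1 + C2*x^(2/3)


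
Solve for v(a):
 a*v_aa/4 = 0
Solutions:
 v(a) = C1 + C2*a


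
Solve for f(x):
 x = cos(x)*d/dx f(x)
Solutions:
 f(x) = C1 + Integral(x/cos(x), x)


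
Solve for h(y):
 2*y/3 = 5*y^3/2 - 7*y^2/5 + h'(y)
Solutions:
 h(y) = C1 - 5*y^4/8 + 7*y^3/15 + y^2/3


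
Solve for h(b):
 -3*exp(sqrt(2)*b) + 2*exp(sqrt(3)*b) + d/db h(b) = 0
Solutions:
 h(b) = C1 + 3*sqrt(2)*exp(sqrt(2)*b)/2 - 2*sqrt(3)*exp(sqrt(3)*b)/3


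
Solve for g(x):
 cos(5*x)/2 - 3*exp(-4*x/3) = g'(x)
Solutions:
 g(x) = C1 + sin(5*x)/10 + 9*exp(-4*x/3)/4


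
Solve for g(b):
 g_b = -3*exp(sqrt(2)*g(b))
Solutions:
 g(b) = sqrt(2)*(2*log(1/(C1 + 3*b)) - log(2))/4


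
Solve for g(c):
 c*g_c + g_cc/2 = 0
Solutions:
 g(c) = C1 + C2*erf(c)


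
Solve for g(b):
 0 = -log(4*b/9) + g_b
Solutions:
 g(b) = C1 + b*log(b) - b + b*log(4/9)


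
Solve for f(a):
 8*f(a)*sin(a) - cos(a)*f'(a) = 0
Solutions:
 f(a) = C1/cos(a)^8


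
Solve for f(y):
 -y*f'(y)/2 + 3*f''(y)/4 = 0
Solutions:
 f(y) = C1 + C2*erfi(sqrt(3)*y/3)


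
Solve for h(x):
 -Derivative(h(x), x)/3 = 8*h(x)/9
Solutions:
 h(x) = C1*exp(-8*x/3)


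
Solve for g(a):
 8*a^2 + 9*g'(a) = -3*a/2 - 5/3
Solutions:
 g(a) = C1 - 8*a^3/27 - a^2/12 - 5*a/27


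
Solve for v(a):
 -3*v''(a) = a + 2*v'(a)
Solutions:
 v(a) = C1 + C2*exp(-2*a/3) - a^2/4 + 3*a/4


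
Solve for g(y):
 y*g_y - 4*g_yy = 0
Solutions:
 g(y) = C1 + C2*erfi(sqrt(2)*y/4)


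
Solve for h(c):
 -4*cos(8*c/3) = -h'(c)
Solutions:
 h(c) = C1 + 3*sin(8*c/3)/2


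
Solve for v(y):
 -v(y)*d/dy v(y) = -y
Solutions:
 v(y) = -sqrt(C1 + y^2)
 v(y) = sqrt(C1 + y^2)


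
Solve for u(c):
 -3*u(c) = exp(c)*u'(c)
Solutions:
 u(c) = C1*exp(3*exp(-c))


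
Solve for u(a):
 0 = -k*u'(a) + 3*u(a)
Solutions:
 u(a) = C1*exp(3*a/k)


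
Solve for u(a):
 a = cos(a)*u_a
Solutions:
 u(a) = C1 + Integral(a/cos(a), a)


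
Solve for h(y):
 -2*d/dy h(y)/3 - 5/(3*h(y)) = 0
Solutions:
 h(y) = -sqrt(C1 - 5*y)
 h(y) = sqrt(C1 - 5*y)


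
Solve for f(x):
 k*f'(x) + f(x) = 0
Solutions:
 f(x) = C1*exp(-x/k)


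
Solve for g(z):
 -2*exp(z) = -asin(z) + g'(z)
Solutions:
 g(z) = C1 + z*asin(z) + sqrt(1 - z^2) - 2*exp(z)


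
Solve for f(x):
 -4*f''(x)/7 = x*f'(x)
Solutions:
 f(x) = C1 + C2*erf(sqrt(14)*x/4)


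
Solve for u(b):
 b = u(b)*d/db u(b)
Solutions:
 u(b) = -sqrt(C1 + b^2)
 u(b) = sqrt(C1 + b^2)


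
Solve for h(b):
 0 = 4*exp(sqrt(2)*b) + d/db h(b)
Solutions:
 h(b) = C1 - 2*sqrt(2)*exp(sqrt(2)*b)


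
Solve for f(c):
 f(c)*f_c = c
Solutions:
 f(c) = -sqrt(C1 + c^2)
 f(c) = sqrt(C1 + c^2)


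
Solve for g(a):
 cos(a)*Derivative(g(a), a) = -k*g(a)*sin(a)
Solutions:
 g(a) = C1*exp(k*log(cos(a)))


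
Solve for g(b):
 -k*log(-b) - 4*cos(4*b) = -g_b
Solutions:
 g(b) = C1 + b*k*(log(-b) - 1) + sin(4*b)


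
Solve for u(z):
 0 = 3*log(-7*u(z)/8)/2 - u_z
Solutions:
 -2*Integral(1/(log(-_y) - 3*log(2) + log(7)), (_y, u(z)))/3 = C1 - z


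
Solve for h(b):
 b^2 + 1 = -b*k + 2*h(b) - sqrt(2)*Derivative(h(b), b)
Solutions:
 h(b) = C1*exp(sqrt(2)*b) + b^2/2 + b*k/2 + sqrt(2)*b/2 + sqrt(2)*k/4 + 1


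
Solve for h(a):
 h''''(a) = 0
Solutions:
 h(a) = C1 + C2*a + C3*a^2 + C4*a^3


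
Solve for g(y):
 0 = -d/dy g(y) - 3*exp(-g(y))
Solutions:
 g(y) = log(C1 - 3*y)


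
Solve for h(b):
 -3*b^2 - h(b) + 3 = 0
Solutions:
 h(b) = 3 - 3*b^2


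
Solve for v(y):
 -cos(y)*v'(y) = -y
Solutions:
 v(y) = C1 + Integral(y/cos(y), y)


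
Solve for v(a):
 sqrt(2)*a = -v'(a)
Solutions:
 v(a) = C1 - sqrt(2)*a^2/2


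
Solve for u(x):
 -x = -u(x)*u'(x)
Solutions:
 u(x) = -sqrt(C1 + x^2)
 u(x) = sqrt(C1 + x^2)


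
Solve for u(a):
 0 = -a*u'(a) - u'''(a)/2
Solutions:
 u(a) = C1 + Integral(C2*airyai(-2^(1/3)*a) + C3*airybi(-2^(1/3)*a), a)


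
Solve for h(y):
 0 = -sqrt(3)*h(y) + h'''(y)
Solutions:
 h(y) = C3*exp(3^(1/6)*y) + (C1*sin(3^(2/3)*y/2) + C2*cos(3^(2/3)*y/2))*exp(-3^(1/6)*y/2)


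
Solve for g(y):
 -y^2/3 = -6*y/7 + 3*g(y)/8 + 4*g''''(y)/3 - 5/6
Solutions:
 g(y) = -8*y^2/9 + 16*y/7 + (C1*sin(2^(1/4)*sqrt(3)*y/4) + C2*cos(2^(1/4)*sqrt(3)*y/4))*exp(-2^(1/4)*sqrt(3)*y/4) + (C3*sin(2^(1/4)*sqrt(3)*y/4) + C4*cos(2^(1/4)*sqrt(3)*y/4))*exp(2^(1/4)*sqrt(3)*y/4) + 20/9


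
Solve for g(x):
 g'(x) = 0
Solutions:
 g(x) = C1


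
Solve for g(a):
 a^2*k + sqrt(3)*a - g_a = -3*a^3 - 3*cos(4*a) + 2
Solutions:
 g(a) = C1 + 3*a^4/4 + a^3*k/3 + sqrt(3)*a^2/2 - 2*a + 3*sin(4*a)/4


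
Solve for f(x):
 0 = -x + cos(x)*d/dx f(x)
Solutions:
 f(x) = C1 + Integral(x/cos(x), x)


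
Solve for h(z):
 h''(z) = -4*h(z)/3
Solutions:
 h(z) = C1*sin(2*sqrt(3)*z/3) + C2*cos(2*sqrt(3)*z/3)


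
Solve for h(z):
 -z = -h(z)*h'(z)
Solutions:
 h(z) = -sqrt(C1 + z^2)
 h(z) = sqrt(C1 + z^2)


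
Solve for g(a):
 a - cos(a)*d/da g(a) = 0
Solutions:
 g(a) = C1 + Integral(a/cos(a), a)


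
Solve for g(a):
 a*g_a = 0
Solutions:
 g(a) = C1


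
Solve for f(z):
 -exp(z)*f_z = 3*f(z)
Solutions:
 f(z) = C1*exp(3*exp(-z))


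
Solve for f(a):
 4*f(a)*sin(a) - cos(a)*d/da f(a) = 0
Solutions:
 f(a) = C1/cos(a)^4


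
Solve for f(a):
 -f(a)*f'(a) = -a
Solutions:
 f(a) = -sqrt(C1 + a^2)
 f(a) = sqrt(C1 + a^2)


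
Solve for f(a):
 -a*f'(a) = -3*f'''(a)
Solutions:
 f(a) = C1 + Integral(C2*airyai(3^(2/3)*a/3) + C3*airybi(3^(2/3)*a/3), a)


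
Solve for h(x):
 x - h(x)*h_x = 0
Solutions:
 h(x) = -sqrt(C1 + x^2)
 h(x) = sqrt(C1 + x^2)


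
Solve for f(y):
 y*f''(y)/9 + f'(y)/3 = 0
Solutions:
 f(y) = C1 + C2/y^2


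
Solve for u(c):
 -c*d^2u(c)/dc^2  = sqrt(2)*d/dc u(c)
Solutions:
 u(c) = C1 + C2*c^(1 - sqrt(2))


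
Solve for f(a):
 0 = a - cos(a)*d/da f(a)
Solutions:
 f(a) = C1 + Integral(a/cos(a), a)


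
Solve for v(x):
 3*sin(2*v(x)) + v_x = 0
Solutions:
 v(x) = pi - acos((-C1 - exp(12*x))/(C1 - exp(12*x)))/2
 v(x) = acos((-C1 - exp(12*x))/(C1 - exp(12*x)))/2


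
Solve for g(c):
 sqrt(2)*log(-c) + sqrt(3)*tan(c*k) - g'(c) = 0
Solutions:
 g(c) = C1 + sqrt(2)*c*(log(-c) - 1) + sqrt(3)*Piecewise((-log(cos(c*k))/k, Ne(k, 0)), (0, True))


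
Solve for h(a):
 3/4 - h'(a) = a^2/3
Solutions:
 h(a) = C1 - a^3/9 + 3*a/4


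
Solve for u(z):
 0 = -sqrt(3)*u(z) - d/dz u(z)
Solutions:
 u(z) = C1*exp(-sqrt(3)*z)


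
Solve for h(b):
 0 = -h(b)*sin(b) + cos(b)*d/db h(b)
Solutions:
 h(b) = C1/cos(b)


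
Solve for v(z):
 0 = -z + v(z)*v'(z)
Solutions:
 v(z) = -sqrt(C1 + z^2)
 v(z) = sqrt(C1 + z^2)


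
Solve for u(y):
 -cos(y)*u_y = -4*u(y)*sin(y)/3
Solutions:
 u(y) = C1/cos(y)^(4/3)


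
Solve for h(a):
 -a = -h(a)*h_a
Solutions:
 h(a) = -sqrt(C1 + a^2)
 h(a) = sqrt(C1 + a^2)


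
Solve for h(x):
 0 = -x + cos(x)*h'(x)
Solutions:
 h(x) = C1 + Integral(x/cos(x), x)


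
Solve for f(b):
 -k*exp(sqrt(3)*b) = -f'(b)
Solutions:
 f(b) = C1 + sqrt(3)*k*exp(sqrt(3)*b)/3


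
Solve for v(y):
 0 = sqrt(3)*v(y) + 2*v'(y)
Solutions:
 v(y) = C1*exp(-sqrt(3)*y/2)


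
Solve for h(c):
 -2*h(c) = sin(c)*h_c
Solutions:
 h(c) = C1*(cos(c) + 1)/(cos(c) - 1)


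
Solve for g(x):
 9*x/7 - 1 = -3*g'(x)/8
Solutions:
 g(x) = C1 - 12*x^2/7 + 8*x/3


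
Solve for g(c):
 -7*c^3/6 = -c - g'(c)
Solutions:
 g(c) = C1 + 7*c^4/24 - c^2/2


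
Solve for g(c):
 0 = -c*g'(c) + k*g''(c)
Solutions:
 g(c) = C1 + C2*erf(sqrt(2)*c*sqrt(-1/k)/2)/sqrt(-1/k)


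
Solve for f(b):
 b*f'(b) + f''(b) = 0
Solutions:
 f(b) = C1 + C2*erf(sqrt(2)*b/2)


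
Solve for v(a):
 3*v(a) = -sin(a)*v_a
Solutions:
 v(a) = C1*(cos(a) + 1)^(3/2)/(cos(a) - 1)^(3/2)


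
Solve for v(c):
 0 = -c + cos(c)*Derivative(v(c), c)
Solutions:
 v(c) = C1 + Integral(c/cos(c), c)


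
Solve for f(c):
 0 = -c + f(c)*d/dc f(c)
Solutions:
 f(c) = -sqrt(C1 + c^2)
 f(c) = sqrt(C1 + c^2)


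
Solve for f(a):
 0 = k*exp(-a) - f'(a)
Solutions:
 f(a) = C1 - k*exp(-a)


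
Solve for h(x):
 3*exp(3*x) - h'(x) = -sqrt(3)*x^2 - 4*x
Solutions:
 h(x) = C1 + sqrt(3)*x^3/3 + 2*x^2 + exp(3*x)


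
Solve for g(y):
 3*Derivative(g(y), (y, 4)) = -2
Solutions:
 g(y) = C1 + C2*y + C3*y^2 + C4*y^3 - y^4/36


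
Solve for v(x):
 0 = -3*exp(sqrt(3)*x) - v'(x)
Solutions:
 v(x) = C1 - sqrt(3)*exp(sqrt(3)*x)


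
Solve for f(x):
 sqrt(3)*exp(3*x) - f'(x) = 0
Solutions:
 f(x) = C1 + sqrt(3)*exp(3*x)/3


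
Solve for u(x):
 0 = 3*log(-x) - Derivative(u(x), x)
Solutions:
 u(x) = C1 + 3*x*log(-x) - 3*x


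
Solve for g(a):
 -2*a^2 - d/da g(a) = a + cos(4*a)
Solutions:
 g(a) = C1 - 2*a^3/3 - a^2/2 - sin(4*a)/4


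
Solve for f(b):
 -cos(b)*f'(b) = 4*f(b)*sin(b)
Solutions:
 f(b) = C1*cos(b)^4


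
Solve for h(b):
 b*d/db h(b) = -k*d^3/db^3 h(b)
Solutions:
 h(b) = C1 + Integral(C2*airyai(b*(-1/k)^(1/3)) + C3*airybi(b*(-1/k)^(1/3)), b)


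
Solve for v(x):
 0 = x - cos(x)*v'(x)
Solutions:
 v(x) = C1 + Integral(x/cos(x), x)


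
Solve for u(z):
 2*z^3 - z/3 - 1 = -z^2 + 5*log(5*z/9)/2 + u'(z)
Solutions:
 u(z) = C1 + z^4/2 + z^3/3 - z^2/6 - 5*z*log(z)/2 - 5*z*log(5)/2 + 3*z/2 + 5*z*log(3)


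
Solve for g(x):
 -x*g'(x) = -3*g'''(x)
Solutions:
 g(x) = C1 + Integral(C2*airyai(3^(2/3)*x/3) + C3*airybi(3^(2/3)*x/3), x)


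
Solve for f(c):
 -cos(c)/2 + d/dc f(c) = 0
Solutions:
 f(c) = C1 + sin(c)/2


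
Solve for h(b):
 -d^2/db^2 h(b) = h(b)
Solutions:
 h(b) = C1*sin(b) + C2*cos(b)


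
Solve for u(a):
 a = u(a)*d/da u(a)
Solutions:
 u(a) = -sqrt(C1 + a^2)
 u(a) = sqrt(C1 + a^2)


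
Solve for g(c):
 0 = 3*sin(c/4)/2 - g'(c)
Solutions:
 g(c) = C1 - 6*cos(c/4)


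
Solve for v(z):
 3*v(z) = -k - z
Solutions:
 v(z) = -k/3 - z/3


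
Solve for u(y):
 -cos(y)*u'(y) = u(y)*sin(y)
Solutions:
 u(y) = C1*cos(y)


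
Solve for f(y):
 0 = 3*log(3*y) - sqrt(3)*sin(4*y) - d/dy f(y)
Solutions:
 f(y) = C1 + 3*y*log(y) - 3*y + 3*y*log(3) + sqrt(3)*cos(4*y)/4


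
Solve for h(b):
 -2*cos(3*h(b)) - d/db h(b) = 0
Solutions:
 h(b) = -asin((C1 + exp(12*b))/(C1 - exp(12*b)))/3 + pi/3
 h(b) = asin((C1 + exp(12*b))/(C1 - exp(12*b)))/3


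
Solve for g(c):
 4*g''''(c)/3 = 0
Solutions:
 g(c) = C1 + C2*c + C3*c^2 + C4*c^3


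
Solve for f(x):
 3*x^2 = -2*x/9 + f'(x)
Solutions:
 f(x) = C1 + x^3 + x^2/9


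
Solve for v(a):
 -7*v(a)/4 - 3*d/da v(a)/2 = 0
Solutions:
 v(a) = C1*exp(-7*a/6)


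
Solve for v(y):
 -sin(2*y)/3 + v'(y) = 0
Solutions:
 v(y) = C1 - cos(2*y)/6


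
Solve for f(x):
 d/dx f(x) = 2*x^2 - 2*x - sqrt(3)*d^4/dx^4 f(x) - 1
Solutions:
 f(x) = C1 + C4*exp(-3^(5/6)*x/3) + 2*x^3/3 - x^2 - x + (C2*sin(3^(1/3)*x/2) + C3*cos(3^(1/3)*x/2))*exp(3^(5/6)*x/6)


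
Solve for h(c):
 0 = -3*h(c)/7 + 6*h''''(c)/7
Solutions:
 h(c) = C1*exp(-2^(3/4)*c/2) + C2*exp(2^(3/4)*c/2) + C3*sin(2^(3/4)*c/2) + C4*cos(2^(3/4)*c/2)


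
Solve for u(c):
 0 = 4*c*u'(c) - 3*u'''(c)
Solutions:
 u(c) = C1 + Integral(C2*airyai(6^(2/3)*c/3) + C3*airybi(6^(2/3)*c/3), c)


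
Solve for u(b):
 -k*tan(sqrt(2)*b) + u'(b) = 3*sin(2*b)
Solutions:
 u(b) = C1 - sqrt(2)*k*log(cos(sqrt(2)*b))/2 - 3*cos(2*b)/2


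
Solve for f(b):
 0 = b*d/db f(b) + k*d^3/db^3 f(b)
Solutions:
 f(b) = C1 + Integral(C2*airyai(b*(-1/k)^(1/3)) + C3*airybi(b*(-1/k)^(1/3)), b)


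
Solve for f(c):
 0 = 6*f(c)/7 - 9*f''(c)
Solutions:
 f(c) = C1*exp(-sqrt(42)*c/21) + C2*exp(sqrt(42)*c/21)


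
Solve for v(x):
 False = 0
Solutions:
 v(x) = C1 + zoo*x + 10*log(cos(x/2))/3


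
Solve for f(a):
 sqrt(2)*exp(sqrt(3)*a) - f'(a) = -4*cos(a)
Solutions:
 f(a) = C1 + sqrt(6)*exp(sqrt(3)*a)/3 + 4*sin(a)


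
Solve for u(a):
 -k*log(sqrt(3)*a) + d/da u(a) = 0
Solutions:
 u(a) = C1 + a*k*log(a) - a*k + a*k*log(3)/2


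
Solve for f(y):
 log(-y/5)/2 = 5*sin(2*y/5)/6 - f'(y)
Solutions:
 f(y) = C1 - y*log(-y)/2 + y/2 + y*log(5)/2 - 25*cos(2*y/5)/12


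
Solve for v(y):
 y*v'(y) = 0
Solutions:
 v(y) = C1


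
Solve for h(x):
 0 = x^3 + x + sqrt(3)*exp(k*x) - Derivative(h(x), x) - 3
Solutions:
 h(x) = C1 + x^4/4 + x^2/2 - 3*x + sqrt(3)*exp(k*x)/k


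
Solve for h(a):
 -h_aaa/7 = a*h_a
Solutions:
 h(a) = C1 + Integral(C2*airyai(-7^(1/3)*a) + C3*airybi(-7^(1/3)*a), a)


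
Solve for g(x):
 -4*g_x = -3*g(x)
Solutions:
 g(x) = C1*exp(3*x/4)


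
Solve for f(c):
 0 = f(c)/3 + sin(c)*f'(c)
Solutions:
 f(c) = C1*(cos(c) + 1)^(1/6)/(cos(c) - 1)^(1/6)


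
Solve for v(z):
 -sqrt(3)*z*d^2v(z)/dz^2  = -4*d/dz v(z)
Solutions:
 v(z) = C1 + C2*z^(1 + 4*sqrt(3)/3)


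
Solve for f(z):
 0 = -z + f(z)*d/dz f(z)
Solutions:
 f(z) = -sqrt(C1 + z^2)
 f(z) = sqrt(C1 + z^2)


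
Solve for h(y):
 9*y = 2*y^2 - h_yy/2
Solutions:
 h(y) = C1 + C2*y + y^4/3 - 3*y^3


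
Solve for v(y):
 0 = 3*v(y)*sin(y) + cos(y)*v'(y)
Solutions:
 v(y) = C1*cos(y)^3


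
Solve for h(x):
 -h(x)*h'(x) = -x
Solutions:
 h(x) = -sqrt(C1 + x^2)
 h(x) = sqrt(C1 + x^2)


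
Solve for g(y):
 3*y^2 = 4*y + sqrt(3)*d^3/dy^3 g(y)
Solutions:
 g(y) = C1 + C2*y + C3*y^2 + sqrt(3)*y^5/60 - sqrt(3)*y^4/18


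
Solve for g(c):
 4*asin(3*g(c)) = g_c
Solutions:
 Integral(1/asin(3*_y), (_y, g(c))) = C1 + 4*c


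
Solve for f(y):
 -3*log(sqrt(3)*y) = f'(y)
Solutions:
 f(y) = C1 - 3*y*log(y) - 3*y*log(3)/2 + 3*y


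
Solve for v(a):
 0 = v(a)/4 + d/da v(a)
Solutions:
 v(a) = C1*exp(-a/4)


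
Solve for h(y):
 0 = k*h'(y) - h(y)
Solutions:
 h(y) = C1*exp(y/k)


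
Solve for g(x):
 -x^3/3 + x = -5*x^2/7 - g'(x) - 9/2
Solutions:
 g(x) = C1 + x^4/12 - 5*x^3/21 - x^2/2 - 9*x/2


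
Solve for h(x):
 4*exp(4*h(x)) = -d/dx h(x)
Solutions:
 h(x) = log(-I*(1/(C1 + 16*x))^(1/4))
 h(x) = log(I*(1/(C1 + 16*x))^(1/4))
 h(x) = log(-(1/(C1 + 16*x))^(1/4))
 h(x) = log(1/(C1 + 16*x))/4


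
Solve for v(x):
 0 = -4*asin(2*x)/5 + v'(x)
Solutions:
 v(x) = C1 + 4*x*asin(2*x)/5 + 2*sqrt(1 - 4*x^2)/5


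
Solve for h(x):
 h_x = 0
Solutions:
 h(x) = C1


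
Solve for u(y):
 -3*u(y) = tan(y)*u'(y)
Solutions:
 u(y) = C1/sin(y)^3


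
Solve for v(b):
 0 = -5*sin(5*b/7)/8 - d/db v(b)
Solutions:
 v(b) = C1 + 7*cos(5*b/7)/8


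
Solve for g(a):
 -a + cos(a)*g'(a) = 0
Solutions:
 g(a) = C1 + Integral(a/cos(a), a)


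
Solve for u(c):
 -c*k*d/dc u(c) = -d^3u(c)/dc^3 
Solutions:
 u(c) = C1 + Integral(C2*airyai(c*k^(1/3)) + C3*airybi(c*k^(1/3)), c)


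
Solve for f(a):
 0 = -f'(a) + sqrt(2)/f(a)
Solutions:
 f(a) = -sqrt(C1 + 2*sqrt(2)*a)
 f(a) = sqrt(C1 + 2*sqrt(2)*a)


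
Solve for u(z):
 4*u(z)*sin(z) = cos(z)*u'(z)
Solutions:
 u(z) = C1/cos(z)^4


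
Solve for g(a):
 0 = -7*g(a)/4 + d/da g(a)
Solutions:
 g(a) = C1*exp(7*a/4)


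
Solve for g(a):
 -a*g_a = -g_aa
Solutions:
 g(a) = C1 + C2*erfi(sqrt(2)*a/2)


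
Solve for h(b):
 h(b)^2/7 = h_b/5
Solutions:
 h(b) = -7/(C1 + 5*b)


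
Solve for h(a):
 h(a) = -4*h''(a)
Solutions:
 h(a) = C1*sin(a/2) + C2*cos(a/2)


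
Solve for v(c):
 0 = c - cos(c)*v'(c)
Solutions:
 v(c) = C1 + Integral(c/cos(c), c)


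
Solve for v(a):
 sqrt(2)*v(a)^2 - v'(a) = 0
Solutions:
 v(a) = -1/(C1 + sqrt(2)*a)


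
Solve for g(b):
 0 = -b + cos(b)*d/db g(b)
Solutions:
 g(b) = C1 + Integral(b/cos(b), b)


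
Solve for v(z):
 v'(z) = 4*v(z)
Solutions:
 v(z) = C1*exp(4*z)


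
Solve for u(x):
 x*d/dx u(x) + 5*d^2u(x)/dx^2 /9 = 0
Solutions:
 u(x) = C1 + C2*erf(3*sqrt(10)*x/10)


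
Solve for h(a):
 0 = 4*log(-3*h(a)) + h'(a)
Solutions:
 Integral(1/(log(-_y) + log(3)), (_y, h(a)))/4 = C1 - a


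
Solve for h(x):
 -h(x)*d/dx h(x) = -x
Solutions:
 h(x) = -sqrt(C1 + x^2)
 h(x) = sqrt(C1 + x^2)


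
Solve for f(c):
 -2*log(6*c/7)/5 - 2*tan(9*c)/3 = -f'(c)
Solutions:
 f(c) = C1 + 2*c*log(c)/5 - 2*c*log(7)/5 - 2*c/5 + 2*c*log(6)/5 - 2*log(cos(9*c))/27


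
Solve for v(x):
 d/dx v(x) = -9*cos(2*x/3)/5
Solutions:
 v(x) = C1 - 27*sin(2*x/3)/10


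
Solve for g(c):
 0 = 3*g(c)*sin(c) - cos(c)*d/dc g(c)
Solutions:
 g(c) = C1/cos(c)^3


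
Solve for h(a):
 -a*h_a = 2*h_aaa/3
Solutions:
 h(a) = C1 + Integral(C2*airyai(-2^(2/3)*3^(1/3)*a/2) + C3*airybi(-2^(2/3)*3^(1/3)*a/2), a)


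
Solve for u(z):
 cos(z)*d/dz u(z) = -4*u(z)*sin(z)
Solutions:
 u(z) = C1*cos(z)^4


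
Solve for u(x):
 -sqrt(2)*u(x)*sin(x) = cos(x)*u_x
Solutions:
 u(x) = C1*cos(x)^(sqrt(2))


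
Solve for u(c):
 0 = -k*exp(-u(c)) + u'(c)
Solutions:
 u(c) = log(C1 + c*k)


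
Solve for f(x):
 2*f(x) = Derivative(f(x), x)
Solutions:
 f(x) = C1*exp(2*x)


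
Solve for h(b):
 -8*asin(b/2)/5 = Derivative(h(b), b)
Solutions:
 h(b) = C1 - 8*b*asin(b/2)/5 - 8*sqrt(4 - b^2)/5


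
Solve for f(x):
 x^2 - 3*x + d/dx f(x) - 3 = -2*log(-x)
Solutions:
 f(x) = C1 - x^3/3 + 3*x^2/2 - 2*x*log(-x) + 5*x


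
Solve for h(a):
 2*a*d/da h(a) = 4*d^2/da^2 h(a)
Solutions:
 h(a) = C1 + C2*erfi(a/2)


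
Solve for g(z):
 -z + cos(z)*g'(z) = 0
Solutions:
 g(z) = C1 + Integral(z/cos(z), z)


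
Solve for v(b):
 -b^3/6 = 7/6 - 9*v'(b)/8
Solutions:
 v(b) = C1 + b^4/27 + 28*b/27


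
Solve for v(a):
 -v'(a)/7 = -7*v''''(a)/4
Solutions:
 v(a) = C1 + C4*exp(2^(2/3)*7^(1/3)*a/7) + (C2*sin(2^(2/3)*sqrt(3)*7^(1/3)*a/14) + C3*cos(2^(2/3)*sqrt(3)*7^(1/3)*a/14))*exp(-2^(2/3)*7^(1/3)*a/14)


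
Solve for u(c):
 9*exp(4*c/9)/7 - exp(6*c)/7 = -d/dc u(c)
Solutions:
 u(c) = C1 - 81*exp(4*c/9)/28 + exp(6*c)/42


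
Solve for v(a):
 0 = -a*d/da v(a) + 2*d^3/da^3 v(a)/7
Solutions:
 v(a) = C1 + Integral(C2*airyai(2^(2/3)*7^(1/3)*a/2) + C3*airybi(2^(2/3)*7^(1/3)*a/2), a)


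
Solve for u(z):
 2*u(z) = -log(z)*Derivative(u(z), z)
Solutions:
 u(z) = C1*exp(-2*li(z))


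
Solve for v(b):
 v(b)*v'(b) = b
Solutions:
 v(b) = -sqrt(C1 + b^2)
 v(b) = sqrt(C1 + b^2)


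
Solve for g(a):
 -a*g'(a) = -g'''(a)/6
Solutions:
 g(a) = C1 + Integral(C2*airyai(6^(1/3)*a) + C3*airybi(6^(1/3)*a), a)


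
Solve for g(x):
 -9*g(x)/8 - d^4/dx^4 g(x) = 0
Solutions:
 g(x) = (C1*sin(2^(3/4)*sqrt(3)*x/4) + C2*cos(2^(3/4)*sqrt(3)*x/4))*exp(-2^(3/4)*sqrt(3)*x/4) + (C3*sin(2^(3/4)*sqrt(3)*x/4) + C4*cos(2^(3/4)*sqrt(3)*x/4))*exp(2^(3/4)*sqrt(3)*x/4)


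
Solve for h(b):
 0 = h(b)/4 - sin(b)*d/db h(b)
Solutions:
 h(b) = C1*(cos(b) - 1)^(1/8)/(cos(b) + 1)^(1/8)


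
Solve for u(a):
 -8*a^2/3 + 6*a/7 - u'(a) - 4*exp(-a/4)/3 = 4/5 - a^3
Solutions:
 u(a) = C1 + a^4/4 - 8*a^3/9 + 3*a^2/7 - 4*a/5 + 16*exp(-a/4)/3


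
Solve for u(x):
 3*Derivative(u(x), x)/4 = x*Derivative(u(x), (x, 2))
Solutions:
 u(x) = C1 + C2*x^(7/4)


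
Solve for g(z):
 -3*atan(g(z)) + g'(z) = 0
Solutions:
 Integral(1/atan(_y), (_y, g(z))) = C1 + 3*z


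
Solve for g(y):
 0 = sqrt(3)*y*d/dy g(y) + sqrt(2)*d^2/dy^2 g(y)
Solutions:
 g(y) = C1 + C2*erf(6^(1/4)*y/2)


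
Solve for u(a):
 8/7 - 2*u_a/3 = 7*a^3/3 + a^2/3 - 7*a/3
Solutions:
 u(a) = C1 - 7*a^4/8 - a^3/6 + 7*a^2/4 + 12*a/7
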